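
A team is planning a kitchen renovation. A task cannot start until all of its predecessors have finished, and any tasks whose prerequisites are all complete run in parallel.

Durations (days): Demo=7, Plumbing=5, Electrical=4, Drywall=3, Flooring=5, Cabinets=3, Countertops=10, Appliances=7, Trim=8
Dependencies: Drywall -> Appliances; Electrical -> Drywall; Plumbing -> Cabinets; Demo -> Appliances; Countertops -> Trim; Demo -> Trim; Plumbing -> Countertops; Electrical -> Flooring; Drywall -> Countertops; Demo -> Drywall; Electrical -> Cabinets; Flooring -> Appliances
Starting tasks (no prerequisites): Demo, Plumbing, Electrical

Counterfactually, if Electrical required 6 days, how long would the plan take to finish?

As given, the longest chain is Demo→Drywall→Countertops→Trim = 7+3+10+8 = 28, so the finish is 28 days.
Electrical has 3 days of float (longest path through it is 25).
That remains the longest chain; total 28 days.

28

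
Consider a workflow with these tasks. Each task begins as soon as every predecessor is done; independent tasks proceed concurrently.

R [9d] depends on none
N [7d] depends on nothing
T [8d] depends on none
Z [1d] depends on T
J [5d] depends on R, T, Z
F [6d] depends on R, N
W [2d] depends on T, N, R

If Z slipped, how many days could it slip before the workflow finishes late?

R→F = 9+6 = 15 sets the makespan at 15 days.
Z finishes as early as 9 and must finish by 10.
So Z can slip 10 − 9 = 1 day.

1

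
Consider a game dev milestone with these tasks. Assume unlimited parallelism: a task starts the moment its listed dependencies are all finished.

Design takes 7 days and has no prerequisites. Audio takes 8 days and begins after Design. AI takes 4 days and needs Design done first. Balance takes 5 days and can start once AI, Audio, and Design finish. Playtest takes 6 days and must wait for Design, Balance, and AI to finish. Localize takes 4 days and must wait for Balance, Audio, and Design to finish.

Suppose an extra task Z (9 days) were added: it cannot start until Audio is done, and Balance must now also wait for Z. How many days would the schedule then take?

Originally the schedule takes 26 days.
With Z inserted, Balance now waits for max(AI, Audio, Design, Z).
New critical path: Design→Audio→Z→Balance→Playtest = 7+8+9+5+6 = 35 ⇒ 35 days.

35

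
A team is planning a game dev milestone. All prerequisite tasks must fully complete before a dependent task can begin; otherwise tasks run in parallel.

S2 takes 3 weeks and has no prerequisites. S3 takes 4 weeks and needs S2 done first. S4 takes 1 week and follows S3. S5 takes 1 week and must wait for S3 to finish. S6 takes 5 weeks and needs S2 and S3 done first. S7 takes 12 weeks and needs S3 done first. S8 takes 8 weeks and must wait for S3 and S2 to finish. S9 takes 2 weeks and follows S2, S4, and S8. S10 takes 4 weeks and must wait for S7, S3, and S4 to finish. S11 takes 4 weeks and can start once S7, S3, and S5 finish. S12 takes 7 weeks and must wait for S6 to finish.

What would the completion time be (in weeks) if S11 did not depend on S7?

23

Original critical path: S2→S3→S7→S10 = 3+4+12+4 = 23 ⇒ 23 weeks.
Without S7→S11, S11's earliest start moves from 19 to 8.
The longest chain is now S2→S3→S7→S10 = 3+4+12+4 = 23, so the game dev milestone takes 23 weeks.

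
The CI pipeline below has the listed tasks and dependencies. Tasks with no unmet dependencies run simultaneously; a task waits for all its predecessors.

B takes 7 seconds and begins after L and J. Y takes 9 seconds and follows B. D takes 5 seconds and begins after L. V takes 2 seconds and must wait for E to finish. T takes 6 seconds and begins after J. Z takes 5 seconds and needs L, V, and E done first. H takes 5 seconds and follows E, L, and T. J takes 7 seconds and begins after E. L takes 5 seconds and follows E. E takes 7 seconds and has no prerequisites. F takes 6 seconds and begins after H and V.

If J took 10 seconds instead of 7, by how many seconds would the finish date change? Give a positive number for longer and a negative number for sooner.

The binding path is E→J→T→H→F = 7+7+6+5+6 = 31; finish at 31 seconds.
Since J is critical, the +3 change carries straight to that chain (now 34 seconds).
The critical path is still E→J→T→H→F; finish is now 34 seconds.
Change in finish: 34 − 31 = +3 seconds.

3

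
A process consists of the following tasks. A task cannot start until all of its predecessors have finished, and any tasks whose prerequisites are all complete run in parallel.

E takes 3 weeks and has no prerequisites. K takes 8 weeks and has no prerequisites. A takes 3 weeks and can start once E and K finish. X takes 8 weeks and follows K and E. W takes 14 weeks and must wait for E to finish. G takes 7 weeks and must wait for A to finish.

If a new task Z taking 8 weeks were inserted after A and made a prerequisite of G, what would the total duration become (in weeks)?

26

Originally the process takes 18 weeks.
With Z inserted, G now waits for max(A, Z).
New critical path: K→A→Z→G = 8+3+8+7 = 26 ⇒ 26 weeks.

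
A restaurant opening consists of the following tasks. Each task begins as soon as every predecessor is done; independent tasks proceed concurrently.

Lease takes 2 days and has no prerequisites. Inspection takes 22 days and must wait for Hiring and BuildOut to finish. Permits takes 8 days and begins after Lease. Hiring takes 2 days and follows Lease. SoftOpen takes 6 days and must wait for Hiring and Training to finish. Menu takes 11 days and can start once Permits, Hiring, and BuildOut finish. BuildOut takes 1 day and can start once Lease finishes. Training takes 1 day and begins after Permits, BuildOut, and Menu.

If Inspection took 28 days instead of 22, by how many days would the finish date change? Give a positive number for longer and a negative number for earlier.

4

Baseline: Lease→Permits→Menu→Training→SoftOpen = 2+8+11+1+6 = 28 → 28 days.
Inspection is off the critical path — its longest chain is 26 days, giving 2 of slack.
New critical path: Lease→Hiring→Inspection = 2+2+28 = 32 ⇒ 32 days.
Change in finish: 32 − 28 = +4 days.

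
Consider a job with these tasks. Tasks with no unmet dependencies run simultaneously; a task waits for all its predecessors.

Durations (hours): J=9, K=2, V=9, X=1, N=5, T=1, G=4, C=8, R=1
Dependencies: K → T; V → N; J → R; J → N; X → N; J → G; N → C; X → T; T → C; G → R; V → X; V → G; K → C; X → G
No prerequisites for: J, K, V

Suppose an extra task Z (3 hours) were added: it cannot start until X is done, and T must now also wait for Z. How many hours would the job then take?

23

Originally the job takes 23 hours.
With Z inserted, T now waits for max(X, K, Z).
New critical path: V→X→N→C = 9+1+5+8 = 23 ⇒ 23 hours.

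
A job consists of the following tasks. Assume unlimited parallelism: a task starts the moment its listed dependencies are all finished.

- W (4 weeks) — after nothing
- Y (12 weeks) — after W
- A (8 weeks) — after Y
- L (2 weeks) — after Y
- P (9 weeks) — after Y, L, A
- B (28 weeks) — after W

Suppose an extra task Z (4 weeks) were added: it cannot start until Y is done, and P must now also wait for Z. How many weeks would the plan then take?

33

Originally the plan takes 33 weeks.
With Z inserted, P now waits for max(Y, L, A, Z).
New critical path: W→Y→A→P = 4+12+8+9 = 33 ⇒ 33 weeks.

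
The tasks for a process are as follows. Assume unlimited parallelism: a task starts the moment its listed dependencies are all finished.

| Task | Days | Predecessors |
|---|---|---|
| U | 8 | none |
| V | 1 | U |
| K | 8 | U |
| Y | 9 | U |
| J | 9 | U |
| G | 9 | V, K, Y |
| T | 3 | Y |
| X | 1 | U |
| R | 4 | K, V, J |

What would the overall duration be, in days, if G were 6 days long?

The binding path is U→Y→G = 8+9+9 = 26; finish at 26 days.
Since G is critical, the -3 change carries straight to that chain (now 23 days).
No other chain overtakes it, so the finish is 23 days.

23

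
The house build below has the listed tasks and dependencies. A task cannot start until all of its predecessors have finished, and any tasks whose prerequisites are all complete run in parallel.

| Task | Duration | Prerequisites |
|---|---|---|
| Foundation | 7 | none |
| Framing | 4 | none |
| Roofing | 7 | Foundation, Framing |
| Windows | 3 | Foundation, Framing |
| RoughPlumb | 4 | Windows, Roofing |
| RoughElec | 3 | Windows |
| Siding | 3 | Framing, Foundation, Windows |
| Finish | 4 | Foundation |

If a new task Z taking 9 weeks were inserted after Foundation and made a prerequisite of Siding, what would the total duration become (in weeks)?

19

Originally the schedule takes 18 weeks.
With Z inserted, Siding now waits for max(Framing, Foundation, Windows, Z).
New critical path: Foundation→Z→Siding = 7+9+3 = 19 ⇒ 19 weeks.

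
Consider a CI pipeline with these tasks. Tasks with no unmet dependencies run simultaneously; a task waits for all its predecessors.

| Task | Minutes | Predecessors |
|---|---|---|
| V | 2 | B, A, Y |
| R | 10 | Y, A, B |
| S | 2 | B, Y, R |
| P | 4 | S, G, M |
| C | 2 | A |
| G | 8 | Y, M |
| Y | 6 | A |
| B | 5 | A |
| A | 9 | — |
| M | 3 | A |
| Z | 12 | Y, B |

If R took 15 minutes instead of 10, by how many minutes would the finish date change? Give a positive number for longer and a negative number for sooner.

Critical path before the change: A→Y→R→S→P = 9+6+10+2+4 = 31 giving 31 minutes.
R lies on that path, so at 15 minutes the path becomes 36 minutes.
No other chain overtakes it, so the finish is 36 minutes.
Change in finish: 36 − 31 = +5 minutes.

5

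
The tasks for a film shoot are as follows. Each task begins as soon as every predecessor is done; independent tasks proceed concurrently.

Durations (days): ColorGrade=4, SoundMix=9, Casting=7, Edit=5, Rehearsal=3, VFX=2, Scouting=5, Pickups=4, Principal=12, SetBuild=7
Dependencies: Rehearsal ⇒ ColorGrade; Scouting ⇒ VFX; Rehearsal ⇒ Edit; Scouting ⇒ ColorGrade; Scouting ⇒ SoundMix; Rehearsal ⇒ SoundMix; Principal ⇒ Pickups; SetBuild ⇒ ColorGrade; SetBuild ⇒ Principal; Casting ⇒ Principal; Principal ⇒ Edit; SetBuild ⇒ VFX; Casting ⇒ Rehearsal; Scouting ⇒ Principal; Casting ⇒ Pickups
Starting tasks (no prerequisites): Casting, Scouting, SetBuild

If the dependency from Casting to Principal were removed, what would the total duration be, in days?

24

With the dependency in place, Casting→Principal→Edit = 7+12+5 = 24 sets the finish at 24 days.
Dropping Casting→Principal doesn't change Principal's earliest start (7); another predecessor still binds.
After: SetBuild→Principal→Edit = 7+12+5 = 24 → 24 days.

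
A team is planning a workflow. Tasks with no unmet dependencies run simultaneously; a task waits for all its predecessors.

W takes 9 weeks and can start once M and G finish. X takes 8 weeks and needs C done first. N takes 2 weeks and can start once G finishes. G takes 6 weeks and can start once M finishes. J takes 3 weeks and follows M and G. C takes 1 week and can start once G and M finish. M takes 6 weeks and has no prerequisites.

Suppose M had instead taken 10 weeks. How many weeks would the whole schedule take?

Baseline: M→G→C→X = 6+6+1+8 = 21 → 21 weeks.
Since M is critical, the +4 change carries straight to that chain (now 25 weeks).
That remains the longest chain; total 25 weeks.

25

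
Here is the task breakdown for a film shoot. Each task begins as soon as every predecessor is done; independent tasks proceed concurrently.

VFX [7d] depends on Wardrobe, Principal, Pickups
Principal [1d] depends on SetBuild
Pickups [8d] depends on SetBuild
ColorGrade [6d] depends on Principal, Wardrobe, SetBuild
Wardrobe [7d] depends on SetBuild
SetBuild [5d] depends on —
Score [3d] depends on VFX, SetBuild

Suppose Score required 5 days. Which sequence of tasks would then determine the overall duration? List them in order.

Baseline: SetBuild→Pickups→VFX→Score = 5+8+7+3 = 23 → 23 days.
Since Score is critical, the +2 change carries straight to that chain (now 25 days).
No other chain overtakes it, so the finish is 25 days.

SetBuild, Pickups, VFX, Score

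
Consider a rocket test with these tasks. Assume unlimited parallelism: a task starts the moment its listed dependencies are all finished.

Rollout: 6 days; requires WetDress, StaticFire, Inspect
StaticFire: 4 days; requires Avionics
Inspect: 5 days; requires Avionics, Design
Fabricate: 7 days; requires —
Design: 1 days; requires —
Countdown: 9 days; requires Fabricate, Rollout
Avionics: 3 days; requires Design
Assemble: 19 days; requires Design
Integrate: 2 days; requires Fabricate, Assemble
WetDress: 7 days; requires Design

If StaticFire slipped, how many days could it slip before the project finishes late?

The longest chain is Design→Avionics→Inspect→Rollout→Countdown = 1+3+5+6+9 = 24; overall finish 24 days.
Longest path through StaticFire: 23 days (earliest finish 8, latest finish 9).
Slack of StaticFire = 5 − 4 = 1 day.

1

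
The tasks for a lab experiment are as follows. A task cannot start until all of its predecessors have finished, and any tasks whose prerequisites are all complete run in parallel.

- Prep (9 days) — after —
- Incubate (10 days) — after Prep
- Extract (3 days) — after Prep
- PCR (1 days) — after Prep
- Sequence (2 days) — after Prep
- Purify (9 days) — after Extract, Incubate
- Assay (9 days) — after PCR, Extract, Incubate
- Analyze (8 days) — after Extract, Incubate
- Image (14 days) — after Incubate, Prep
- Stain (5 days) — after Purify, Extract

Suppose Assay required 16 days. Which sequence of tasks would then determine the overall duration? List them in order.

Prep, Incubate, Assay

The binding path is Prep→Incubate→Purify→Stain = 9+10+9+5 = 33; finish at 33 days.
The longest path through Assay is only 28 days, so Assay has float 5.
The binding chain switches to Prep→Incubate→Assay = 9+10+16 = 35; finish 35 days.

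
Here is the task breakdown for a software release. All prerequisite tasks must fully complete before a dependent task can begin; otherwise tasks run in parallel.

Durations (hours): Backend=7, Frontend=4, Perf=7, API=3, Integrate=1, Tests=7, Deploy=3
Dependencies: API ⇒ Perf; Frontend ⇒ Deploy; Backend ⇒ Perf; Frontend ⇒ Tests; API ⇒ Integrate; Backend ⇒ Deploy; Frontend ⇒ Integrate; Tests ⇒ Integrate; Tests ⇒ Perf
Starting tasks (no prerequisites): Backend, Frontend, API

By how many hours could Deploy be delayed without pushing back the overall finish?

Frontend→Tests→Perf = 4+7+7 = 18 sets the makespan at 18 hours.
The longest chain containing Deploy totals 10 hours.
Float = 18 − 10 = 8.

8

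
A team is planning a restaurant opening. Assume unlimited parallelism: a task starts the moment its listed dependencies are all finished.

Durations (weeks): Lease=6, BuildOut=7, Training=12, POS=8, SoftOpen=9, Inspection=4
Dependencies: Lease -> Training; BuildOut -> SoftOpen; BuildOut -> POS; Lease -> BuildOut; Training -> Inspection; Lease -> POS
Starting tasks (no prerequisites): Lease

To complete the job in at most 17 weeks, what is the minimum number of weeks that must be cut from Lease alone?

Current finish: 22 weeks; target: 17.
Lease is on every critical path, so each week cut from Lease cuts the finish by one (this holds down to a finish of 17).
Need 22 − 17 = 5 weeks off Lease → Lease becomes 1 week, finish becomes 17.

5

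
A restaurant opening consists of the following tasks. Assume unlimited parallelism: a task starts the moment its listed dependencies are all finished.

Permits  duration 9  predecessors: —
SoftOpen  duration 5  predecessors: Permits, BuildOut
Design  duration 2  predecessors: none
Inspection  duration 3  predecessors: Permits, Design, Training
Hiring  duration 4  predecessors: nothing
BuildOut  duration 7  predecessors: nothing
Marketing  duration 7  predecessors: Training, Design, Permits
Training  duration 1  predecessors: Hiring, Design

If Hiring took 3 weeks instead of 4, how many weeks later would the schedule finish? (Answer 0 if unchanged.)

0

The binding path is Permits→Marketing = 9+7 = 16; finish at 16 weeks.
The longest path through Hiring is only 12 weeks, so Hiring has float 4.
No other chain overtakes it, so the finish is 16 weeks.
Change in finish: 16 − 16 = +0 weeks.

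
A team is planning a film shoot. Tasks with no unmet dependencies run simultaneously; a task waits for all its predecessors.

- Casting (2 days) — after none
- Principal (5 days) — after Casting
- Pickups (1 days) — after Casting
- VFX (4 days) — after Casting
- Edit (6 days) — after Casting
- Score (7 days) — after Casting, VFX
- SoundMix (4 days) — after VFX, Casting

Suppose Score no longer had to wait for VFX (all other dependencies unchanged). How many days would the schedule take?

10

With the dependency in place, Casting→VFX→Score = 2+4+7 = 13 sets the finish at 13 days.
Without VFX→Score, Score's earliest start moves from 6 to 2.
New critical path: Casting→VFX→SoundMix = 2+4+4 = 10 ⇒ 10 days.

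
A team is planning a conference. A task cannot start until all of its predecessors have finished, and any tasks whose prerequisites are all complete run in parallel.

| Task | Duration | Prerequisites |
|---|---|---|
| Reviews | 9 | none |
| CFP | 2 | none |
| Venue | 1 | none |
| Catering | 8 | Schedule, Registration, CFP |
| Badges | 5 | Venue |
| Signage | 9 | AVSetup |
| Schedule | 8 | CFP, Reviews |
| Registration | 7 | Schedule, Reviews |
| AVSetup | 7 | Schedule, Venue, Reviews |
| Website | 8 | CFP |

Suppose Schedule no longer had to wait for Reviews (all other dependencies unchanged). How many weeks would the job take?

26

With the dependency in place, Reviews→Schedule→AVSetup→Signage = 9+8+7+9 = 33 sets the finish at 33 weeks.
Without Reviews→Schedule, Schedule's earliest start moves from 9 to 2.
New critical path: CFP→Schedule→AVSetup→Signage = 2+8+7+9 = 26 ⇒ 26 weeks.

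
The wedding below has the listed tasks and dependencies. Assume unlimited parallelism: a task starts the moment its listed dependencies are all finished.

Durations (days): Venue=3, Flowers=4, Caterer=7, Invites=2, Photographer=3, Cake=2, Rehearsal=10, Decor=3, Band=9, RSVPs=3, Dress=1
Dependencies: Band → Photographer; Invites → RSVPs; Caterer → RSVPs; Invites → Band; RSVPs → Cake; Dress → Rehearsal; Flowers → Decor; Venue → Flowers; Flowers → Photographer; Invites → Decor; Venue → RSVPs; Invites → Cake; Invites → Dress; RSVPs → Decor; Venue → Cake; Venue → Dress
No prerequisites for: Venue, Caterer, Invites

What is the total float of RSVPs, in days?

Critical path: Venue→Dress→Rehearsal = 3+1+10 = 14, so the finish is 14 days.
The longest chain containing RSVPs totals 13 days.
So RSVPs can slip 11 − 10 = 1 day.

1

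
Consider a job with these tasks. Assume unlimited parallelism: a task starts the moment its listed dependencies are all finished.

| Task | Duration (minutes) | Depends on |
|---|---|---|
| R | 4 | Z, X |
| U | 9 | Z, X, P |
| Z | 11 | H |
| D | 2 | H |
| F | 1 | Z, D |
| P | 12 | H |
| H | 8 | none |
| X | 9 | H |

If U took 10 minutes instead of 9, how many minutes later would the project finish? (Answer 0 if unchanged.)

1

Baseline: H→P→U = 8+12+9 = 29 → 29 minutes.
Since U is critical, the +1 change carries straight to that chain (now 30 minutes).
No other chain overtakes it, so the finish is 30 minutes.
Change in finish: 30 − 29 = +1 minutes.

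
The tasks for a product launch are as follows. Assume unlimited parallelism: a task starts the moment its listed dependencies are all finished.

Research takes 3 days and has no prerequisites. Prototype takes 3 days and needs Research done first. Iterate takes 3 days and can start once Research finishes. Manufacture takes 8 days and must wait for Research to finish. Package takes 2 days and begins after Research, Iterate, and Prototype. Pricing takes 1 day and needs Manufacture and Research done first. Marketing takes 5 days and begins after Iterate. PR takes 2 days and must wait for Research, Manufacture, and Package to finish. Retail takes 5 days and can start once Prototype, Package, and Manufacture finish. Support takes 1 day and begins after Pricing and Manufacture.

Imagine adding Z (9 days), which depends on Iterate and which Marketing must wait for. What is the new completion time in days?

20

Originally the product launch takes 16 days.
With Z inserted, Marketing now waits for max(Iterate, Z).
New critical path: Research→Iterate→Z→Marketing = 3+3+9+5 = 20 ⇒ 20 days.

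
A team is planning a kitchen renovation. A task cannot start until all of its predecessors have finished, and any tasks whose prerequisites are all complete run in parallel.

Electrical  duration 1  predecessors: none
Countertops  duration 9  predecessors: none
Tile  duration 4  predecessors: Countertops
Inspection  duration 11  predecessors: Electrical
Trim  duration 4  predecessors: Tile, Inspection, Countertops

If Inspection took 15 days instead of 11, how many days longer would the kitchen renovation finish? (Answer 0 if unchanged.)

3

As given, the longest chain is Countertops→Tile→Trim = 9+4+4 = 17, so the finish is 17 days.
The longest path through Inspection is only 16 days, so Inspection has float 1.
Now Electrical→Inspection→Trim = 1+15+4 = 20 is longest, so the finish becomes 20 days.
Change in finish: 20 − 17 = +3 days.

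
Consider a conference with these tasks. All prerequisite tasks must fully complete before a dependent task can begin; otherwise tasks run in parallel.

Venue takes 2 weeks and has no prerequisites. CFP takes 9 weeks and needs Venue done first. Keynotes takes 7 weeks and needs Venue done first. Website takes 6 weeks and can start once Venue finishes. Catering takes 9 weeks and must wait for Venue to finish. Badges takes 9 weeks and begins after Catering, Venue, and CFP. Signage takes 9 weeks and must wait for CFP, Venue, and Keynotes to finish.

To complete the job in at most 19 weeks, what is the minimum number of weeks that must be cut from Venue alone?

Current finish: 20 weeks; target: 19.
Venue is on every critical path, so each week cut from Venue cuts the finish by one (this holds down to a finish of 19).
Need 20 − 19 = 1 week off Venue → Venue becomes 1 week, finish becomes 19.

1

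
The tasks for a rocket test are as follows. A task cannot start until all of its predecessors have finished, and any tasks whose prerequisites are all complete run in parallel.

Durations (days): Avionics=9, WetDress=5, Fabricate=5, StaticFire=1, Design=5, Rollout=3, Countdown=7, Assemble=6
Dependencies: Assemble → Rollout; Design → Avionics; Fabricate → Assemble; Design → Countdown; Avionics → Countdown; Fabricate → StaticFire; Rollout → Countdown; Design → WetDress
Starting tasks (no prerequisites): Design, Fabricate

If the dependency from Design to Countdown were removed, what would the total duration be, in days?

21

Before: longest chain Design→Avionics→Countdown = 5+9+7 = 21, finish 21.
Dropping Design→Countdown doesn't change Countdown's earliest start (14); another predecessor still binds.
The longest chain is now Design→Avionics→Countdown = 5+9+7 = 21, so the rocket test takes 21 days.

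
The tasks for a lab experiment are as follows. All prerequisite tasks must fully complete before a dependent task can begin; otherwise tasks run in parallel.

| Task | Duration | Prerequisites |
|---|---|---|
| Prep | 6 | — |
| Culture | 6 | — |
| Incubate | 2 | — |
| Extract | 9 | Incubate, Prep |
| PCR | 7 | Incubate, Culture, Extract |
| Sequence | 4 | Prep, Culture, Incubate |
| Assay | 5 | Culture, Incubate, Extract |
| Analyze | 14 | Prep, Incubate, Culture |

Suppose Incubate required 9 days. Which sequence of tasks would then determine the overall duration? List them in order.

Incubate, Extract, PCR

Actual critical path: Prep→Extract→PCR = 6+9+7 = 22 ⇒ 22 days.
The longest path through Incubate is only 18 days, so Incubate has float 4.
New critical path: Incubate→Extract→PCR = 9+9+7 = 25 ⇒ 25 days.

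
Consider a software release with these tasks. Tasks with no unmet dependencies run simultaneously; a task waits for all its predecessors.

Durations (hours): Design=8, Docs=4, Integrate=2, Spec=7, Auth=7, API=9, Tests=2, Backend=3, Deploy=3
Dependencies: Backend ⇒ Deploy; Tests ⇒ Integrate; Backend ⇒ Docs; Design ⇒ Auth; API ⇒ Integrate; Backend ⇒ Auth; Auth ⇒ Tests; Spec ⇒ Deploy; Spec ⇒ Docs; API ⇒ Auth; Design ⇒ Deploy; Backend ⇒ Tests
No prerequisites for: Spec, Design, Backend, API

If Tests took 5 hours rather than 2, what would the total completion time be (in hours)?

Critical path before the change: API→Auth→Tests→Integrate = 9+7+2+2 = 20 giving 20 hours.
Tests lies on that path, so at 5 hours the path becomes 23 hours.
That remains the longest chain; total 23 hours.

23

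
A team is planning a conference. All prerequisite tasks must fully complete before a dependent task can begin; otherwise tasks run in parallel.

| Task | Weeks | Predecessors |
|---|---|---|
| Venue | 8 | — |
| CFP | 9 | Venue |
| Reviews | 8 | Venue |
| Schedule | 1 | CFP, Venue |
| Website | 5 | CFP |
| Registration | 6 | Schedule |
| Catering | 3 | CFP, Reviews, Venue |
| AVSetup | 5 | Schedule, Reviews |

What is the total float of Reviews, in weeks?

3

The longest chain is Venue→CFP→Schedule→Registration = 8+9+1+6 = 24; overall finish 24 weeks.
The longest chain containing Reviews totals 21 weeks.
Float = 24 − 21 = 3.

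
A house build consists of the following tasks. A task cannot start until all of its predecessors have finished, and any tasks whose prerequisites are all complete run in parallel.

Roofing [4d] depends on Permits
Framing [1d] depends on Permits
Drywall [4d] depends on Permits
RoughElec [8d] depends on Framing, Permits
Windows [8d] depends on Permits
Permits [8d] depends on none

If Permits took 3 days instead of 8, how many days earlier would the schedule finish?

5

As given, the longest chain is Permits→Framing→RoughElec = 8+1+8 = 17, so the finish is 17 days.
Since Permits is critical, the -5 change carries straight to that chain (now 12 days).
That remains the longest chain; total 12 days.
Change in finish: 12 − 17 = -5 days.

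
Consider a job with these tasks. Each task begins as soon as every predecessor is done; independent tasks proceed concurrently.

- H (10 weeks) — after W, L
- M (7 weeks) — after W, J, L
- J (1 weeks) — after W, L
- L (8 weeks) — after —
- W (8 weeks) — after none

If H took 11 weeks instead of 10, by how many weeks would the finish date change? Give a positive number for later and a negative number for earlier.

1

Baseline: L→H = 8+10 = 18 → 18 weeks.
H lies on that path, so at 11 weeks the path becomes 19 weeks.
No other chain overtakes it, so the finish is 19 weeks.
Change in finish: 19 − 18 = +1 weeks.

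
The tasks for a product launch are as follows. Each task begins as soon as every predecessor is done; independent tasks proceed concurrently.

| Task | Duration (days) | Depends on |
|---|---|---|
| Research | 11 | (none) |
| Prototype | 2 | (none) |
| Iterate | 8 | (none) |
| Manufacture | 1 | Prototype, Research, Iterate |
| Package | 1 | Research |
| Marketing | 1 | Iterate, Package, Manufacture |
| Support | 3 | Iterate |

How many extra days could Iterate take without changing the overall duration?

2

Critical path: Research→Manufacture→Marketing = 11+1+1 = 13, so the finish is 13 days.
Iterate finishes as early as 8 and must finish by 10.
So Iterate can slip 10 − 8 = 2 days.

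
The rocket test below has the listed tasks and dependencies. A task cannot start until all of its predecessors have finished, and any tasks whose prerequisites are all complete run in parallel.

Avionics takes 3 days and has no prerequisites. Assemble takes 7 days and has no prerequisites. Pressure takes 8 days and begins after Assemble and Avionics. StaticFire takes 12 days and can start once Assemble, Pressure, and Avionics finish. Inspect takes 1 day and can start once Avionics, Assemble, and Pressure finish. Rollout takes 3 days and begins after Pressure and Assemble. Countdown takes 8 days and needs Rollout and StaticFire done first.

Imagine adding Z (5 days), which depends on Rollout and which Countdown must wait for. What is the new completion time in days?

Originally the project takes 35 days.
With Z inserted, Countdown now waits for max(Rollout, StaticFire, Z).
New critical path: Assemble→Pressure→StaticFire→Countdown = 7+8+12+8 = 35 ⇒ 35 days.

35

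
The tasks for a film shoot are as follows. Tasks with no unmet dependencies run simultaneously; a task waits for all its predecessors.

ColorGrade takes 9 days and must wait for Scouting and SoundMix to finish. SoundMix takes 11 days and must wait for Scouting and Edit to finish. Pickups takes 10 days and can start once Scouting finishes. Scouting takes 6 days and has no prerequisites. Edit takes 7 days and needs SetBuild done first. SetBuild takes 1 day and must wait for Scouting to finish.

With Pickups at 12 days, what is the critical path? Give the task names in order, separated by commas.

Scouting, SetBuild, Edit, SoundMix, ColorGrade

The binding path is Scouting→SetBuild→Edit→SoundMix→ColorGrade = 6+1+7+11+9 = 34; finish at 34 days.
Pickups is off the critical path — its longest chain is 16 days, giving 18 of slack.
The critical path is still Scouting→SetBuild→Edit→SoundMix→ColorGrade; finish is now 34 days.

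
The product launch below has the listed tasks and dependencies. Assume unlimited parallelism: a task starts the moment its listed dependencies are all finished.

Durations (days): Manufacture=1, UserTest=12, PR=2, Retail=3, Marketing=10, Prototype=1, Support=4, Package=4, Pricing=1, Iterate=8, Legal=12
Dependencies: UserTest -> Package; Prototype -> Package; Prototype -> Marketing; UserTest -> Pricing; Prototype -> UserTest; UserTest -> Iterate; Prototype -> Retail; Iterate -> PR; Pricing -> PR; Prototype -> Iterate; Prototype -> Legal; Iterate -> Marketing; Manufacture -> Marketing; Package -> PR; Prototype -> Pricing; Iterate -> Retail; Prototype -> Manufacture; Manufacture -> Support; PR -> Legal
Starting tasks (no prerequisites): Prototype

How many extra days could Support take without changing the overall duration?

29

Critical path: Prototype→UserTest→Iterate→PR→Legal = 1+12+8+2+12 = 35, so the finish is 35 days.
The longest chain containing Support totals 6 days.
So Support can slip 35 − 6 = 29 days.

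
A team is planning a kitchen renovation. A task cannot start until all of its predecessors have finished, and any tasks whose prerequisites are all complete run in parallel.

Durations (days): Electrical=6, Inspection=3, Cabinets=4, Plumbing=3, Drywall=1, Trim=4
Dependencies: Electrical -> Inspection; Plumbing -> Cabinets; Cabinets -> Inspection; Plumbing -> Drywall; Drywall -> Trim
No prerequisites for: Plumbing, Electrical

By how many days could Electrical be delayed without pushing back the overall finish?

1

Critical path: Plumbing→Cabinets→Inspection = 3+4+3 = 10, so the finish is 10 days.
The longest chain containing Electrical totals 9 days.
Slack of Electrical = 1 − 0 = 1 day.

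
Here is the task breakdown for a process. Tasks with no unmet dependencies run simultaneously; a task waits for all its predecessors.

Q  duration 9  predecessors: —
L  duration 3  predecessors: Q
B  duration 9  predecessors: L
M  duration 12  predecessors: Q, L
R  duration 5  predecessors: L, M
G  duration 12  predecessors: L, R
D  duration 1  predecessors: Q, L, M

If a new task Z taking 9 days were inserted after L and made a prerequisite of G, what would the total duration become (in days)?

41

Originally the process takes 41 days.
With Z inserted, G now waits for max(L, R, Z).
New critical path: Q→L→M→R→G = 9+3+12+5+12 = 41 ⇒ 41 days.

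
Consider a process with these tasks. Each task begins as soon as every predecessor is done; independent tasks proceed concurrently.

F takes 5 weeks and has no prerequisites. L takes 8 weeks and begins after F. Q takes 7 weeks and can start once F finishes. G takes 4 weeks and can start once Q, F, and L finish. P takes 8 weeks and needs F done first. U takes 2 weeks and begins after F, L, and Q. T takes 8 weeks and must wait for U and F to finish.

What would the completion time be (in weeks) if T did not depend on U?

17

Before: longest chain F→L→U→T = 5+8+2+8 = 23, finish 23.
Without U→T, T's earliest start moves from 15 to 5.
New critical path: F→L→G = 5+8+4 = 17 ⇒ 17 weeks.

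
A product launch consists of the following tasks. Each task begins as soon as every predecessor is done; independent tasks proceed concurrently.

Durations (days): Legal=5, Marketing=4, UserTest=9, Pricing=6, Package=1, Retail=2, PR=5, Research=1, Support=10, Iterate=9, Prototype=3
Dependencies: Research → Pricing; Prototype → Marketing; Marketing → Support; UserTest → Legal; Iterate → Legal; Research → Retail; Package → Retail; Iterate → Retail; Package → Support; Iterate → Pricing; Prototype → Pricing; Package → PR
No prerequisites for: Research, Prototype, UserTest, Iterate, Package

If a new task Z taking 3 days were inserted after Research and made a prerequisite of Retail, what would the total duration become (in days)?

17

Originally the plan takes 17 days.
With Z inserted, Retail now waits for max(Research, Iterate, Package, Z).
New critical path: Prototype→Marketing→Support = 3+4+10 = 17 ⇒ 17 days.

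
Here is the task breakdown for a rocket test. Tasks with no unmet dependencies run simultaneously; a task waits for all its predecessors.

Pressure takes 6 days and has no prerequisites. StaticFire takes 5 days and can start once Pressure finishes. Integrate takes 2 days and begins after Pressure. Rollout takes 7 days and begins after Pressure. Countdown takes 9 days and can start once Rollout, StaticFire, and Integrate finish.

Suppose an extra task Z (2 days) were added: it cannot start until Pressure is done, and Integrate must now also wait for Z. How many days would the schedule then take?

Originally the schedule takes 22 days.
With Z inserted, Integrate now waits for max(Pressure, Z).
New critical path: Pressure→Rollout→Countdown = 6+7+9 = 22 ⇒ 22 days.

22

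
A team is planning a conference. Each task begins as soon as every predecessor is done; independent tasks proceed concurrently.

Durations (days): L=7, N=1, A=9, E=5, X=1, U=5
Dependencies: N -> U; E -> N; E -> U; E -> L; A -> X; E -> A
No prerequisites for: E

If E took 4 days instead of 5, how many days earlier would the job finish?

As given, the longest chain is E→A→X = 5+9+1 = 15, so the finish is 15 days.
E is on the critical path; changing it to 4 makes that path 14 days.
That remains the longest chain; total 14 days.
Change in finish: 14 − 15 = -1 days.

1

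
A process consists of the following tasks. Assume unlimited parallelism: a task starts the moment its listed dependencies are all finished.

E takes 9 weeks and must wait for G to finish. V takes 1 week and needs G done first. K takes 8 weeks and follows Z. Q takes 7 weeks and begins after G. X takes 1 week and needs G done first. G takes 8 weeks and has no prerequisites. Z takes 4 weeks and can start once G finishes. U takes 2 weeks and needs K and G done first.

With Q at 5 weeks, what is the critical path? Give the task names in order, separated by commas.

G, Z, K, U

Actual critical path: G→Z→K→U = 8+4+8+2 = 22 ⇒ 22 weeks.
Q has 7 weeks of float (longest path through it is 15).
No other chain overtakes it, so the finish is 22 weeks.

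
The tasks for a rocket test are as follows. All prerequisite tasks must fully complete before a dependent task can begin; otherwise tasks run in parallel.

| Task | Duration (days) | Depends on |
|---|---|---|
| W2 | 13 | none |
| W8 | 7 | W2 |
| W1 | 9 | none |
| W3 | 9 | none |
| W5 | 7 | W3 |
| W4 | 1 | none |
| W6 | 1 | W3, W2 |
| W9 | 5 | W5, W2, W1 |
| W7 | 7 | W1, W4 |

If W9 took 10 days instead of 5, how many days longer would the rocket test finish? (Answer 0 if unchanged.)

Actual critical path: W3→W5→W9 = 9+7+5 = 21 ⇒ 21 days.
W9 is on the critical path; changing it to 10 makes that path 26 days.
The critical path is still W3→W5→W9; finish is now 26 days.
Change in finish: 26 − 21 = +5 days.

5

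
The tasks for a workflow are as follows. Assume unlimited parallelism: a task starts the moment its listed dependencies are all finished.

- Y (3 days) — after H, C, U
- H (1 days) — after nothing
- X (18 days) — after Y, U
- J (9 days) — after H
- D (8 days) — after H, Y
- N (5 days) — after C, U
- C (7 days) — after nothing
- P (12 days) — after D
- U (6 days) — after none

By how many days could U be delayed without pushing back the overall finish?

Critical path: C→Y→D→P = 7+3+8+12 = 30, so the finish is 30 days.
U finishes as early as 6 and must finish by 7.
Float = 30 − 29 = 1.

1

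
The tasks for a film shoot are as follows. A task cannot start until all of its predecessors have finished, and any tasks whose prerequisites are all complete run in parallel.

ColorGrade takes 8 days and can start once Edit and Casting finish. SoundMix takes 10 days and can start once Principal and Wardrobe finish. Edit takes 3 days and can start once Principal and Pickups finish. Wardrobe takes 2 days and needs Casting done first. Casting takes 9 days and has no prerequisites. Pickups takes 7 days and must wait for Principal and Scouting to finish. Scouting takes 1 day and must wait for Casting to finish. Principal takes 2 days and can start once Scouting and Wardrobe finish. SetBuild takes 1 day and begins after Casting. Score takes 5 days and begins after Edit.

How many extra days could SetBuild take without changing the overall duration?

21

Critical path: Casting→Wardrobe→Principal→Pickups→Edit→ColorGrade = 9+2+2+7+3+8 = 31, so the finish is 31 days.
The longest chain containing SetBuild totals 10 days.
Float = 31 − 10 = 21.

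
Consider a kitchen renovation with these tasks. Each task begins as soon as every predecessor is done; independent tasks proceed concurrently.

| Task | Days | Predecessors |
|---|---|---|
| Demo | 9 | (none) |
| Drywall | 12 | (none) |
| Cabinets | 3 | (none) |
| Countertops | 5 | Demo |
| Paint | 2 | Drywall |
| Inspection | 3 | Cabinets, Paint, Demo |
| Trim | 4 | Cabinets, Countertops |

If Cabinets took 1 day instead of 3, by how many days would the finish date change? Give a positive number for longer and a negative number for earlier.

0

As given, the longest chain is Demo→Countertops→Trim = 9+5+4 = 18, so the finish is 18 days.
The longest path through Cabinets is only 7 days, so Cabinets has float 11.
The critical path is still Demo→Countertops→Trim; finish is now 18 days.
Change in finish: 18 − 18 = +0 days.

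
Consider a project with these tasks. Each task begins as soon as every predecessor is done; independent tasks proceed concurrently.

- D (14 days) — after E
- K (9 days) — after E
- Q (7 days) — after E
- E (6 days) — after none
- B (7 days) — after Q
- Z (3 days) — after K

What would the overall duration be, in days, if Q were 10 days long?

23

Baseline: E→Q→B = 6+7+7 = 20 → 20 days.
Q lies on that path, so at 10 days the path becomes 23 days.
That remains the longest chain; total 23 days.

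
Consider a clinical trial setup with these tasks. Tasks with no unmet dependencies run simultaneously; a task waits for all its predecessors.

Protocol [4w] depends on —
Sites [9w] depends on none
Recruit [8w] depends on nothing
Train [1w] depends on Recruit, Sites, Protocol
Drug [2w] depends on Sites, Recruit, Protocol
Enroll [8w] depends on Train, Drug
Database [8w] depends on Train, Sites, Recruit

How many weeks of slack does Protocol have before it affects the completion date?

5

The longest chain is Sites→Drug→Enroll = 9+2+8 = 19; overall finish 19 weeks.
The longest chain containing Protocol totals 14 weeks.
Float = 19 − 14 = 5.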